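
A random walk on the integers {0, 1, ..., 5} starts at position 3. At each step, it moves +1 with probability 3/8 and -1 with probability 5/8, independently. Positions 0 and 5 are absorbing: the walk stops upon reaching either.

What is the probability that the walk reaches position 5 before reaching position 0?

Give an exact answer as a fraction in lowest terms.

Answer: 441/1441

Derivation:
Biased walk: p = 3/8, q = 5/8, r = q/p = 5/3
Gambler's ruin: P(hit 5 before 0 | start at 3) = (1 - r^a)/(1 - r^N)
r^3 = 125/27; r^5 = 3125/243
P = (1 - 125/27) / (1 - 3125/243) = -98/27 / -2882/243 = 441/1441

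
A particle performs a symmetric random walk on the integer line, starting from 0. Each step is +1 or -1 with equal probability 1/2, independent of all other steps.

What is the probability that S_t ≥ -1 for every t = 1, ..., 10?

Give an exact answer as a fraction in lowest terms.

Let f(t,s) = #length-t paths at position s with S_1..S_t all ≥ -1.
f(t,s) = f(t-1,s-1) + f(t-1,s+1) for s ≥ -1; f(t,s) = 0 for s < -1.
t=0: f(0,0)=1
t=1: f(1,-1)=1 f(1,1)=1
t=2: f(2,0)=2 f(2,2)=1
t=3: f(3,-1)=2 f(3,1)=3 f(3,3)=1
t=4: f(4,0)=5 f(4,2)=4 f(4,4)=1
t=5: f(5,-1)=5 f(5,1)=9 f(5,3)=5 f(5,5)=1
t=6: f(6,0)=14 f(6,2)=14 f(6,4)=6 f(6,6)=1
t=7: f(7,-1)=14 f(7,1)=28 f(7,3)=20 f(7,5)=7 f(7,7)=1
t=8: f(8,0)=42 f(8,2)=48 f(8,4)=27 f(8,6)=8 f(8,8)=1
t=9: f(9,-1)=42 f(9,1)=90 f(9,3)=75 f(9,5)=35 f(9,7)=9 f(9,9)=1
t=10: f(10,0)=132 f(10,2)=165 f(10,4)=110 f(10,6)=44 f(10,8)=10 f(10,10)=1
Σ_s f(10,s) = 462
P = 462/1024 = 231/512

Answer: 231/512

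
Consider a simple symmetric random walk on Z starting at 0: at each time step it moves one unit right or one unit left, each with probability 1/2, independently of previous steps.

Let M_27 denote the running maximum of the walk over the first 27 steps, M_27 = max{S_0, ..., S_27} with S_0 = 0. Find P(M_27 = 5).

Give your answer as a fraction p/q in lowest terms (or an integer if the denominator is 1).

Let M_27 = max(S_0,...,S_27). Use the reflection principle: for j ≥ 1, #{paths with M_27 ≥ j} = #{S_27 ≥ j} + #{S_27 ≥ j+1}.
By reflection, #{M_27 ≥ 5} = #{S_27 ≥ 5} + #{S_27 ≥ 6} = 29666704 + 16628809 = 46295513.
#{M_27 ≥ 6} = #{S_27 ≥ 6} + #{S_27 ≥ 7} = 16628809 + 16628809 = 33257618.
#{M_27 = 5} = 46295513 - 33257618 = 13037895.
P(M_27 = 5) = 13037895/134217728 = 13037895/134217728

Answer: 13037895/134217728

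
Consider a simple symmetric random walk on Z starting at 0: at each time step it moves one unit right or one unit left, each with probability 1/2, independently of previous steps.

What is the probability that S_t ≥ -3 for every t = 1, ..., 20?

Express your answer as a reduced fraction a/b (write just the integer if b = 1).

Let f(t,s) = #length-t paths at position s with S_1..S_t all ≥ -3.
f(t,s) = f(t-1,s-1) + f(t-1,s+1) for s ≥ -3; f(t,s) = 0 for s < -3.
t=0: f(0,0)=1
t=1: f(1,-1)=1 f(1,1)=1
t=2: f(2,-2)=1 f(2,0)=2 f(2,2)=1
t=3: f(3,-3)=1 f(3,-1)=3 f(3,1)=3 f(3,3)=1
t=4: f(4,-2)=4 f(4,0)=6 f(4,2)=4 f(4,4)=1
t=5: f(5,-3)=4 f(5,-1)=10 f(5,1)=10 f(5,3)=5 f(5,5)=1
t=6: f(6,-2)=14 f(6,0)=20 f(6,2)=15 f(6,4)=6 f(6,6)=1
t=7: f(7,-3)=14 f(7,-1)=34 f(7,1)=35 f(7,3)=21 f(7,5)=7 f(7,7)=1
t=8: f(8,-2)=48 f(8,0)=69 f(8,2)=56 f(8,4)=28 f(8,6)=8 f(8,8)=1
t=9: f(9,-3)=48 f(9,-1)=117 f(9,1)=125 f(9,3)=84 f(9,5)=36 f(9,7)=9 f(9,9)=1
t=10: f(10,-2)=165 f(10,0)=242 f(10,2)=209 f(10,4)=120 f(10,6)=45 f(10,8)=10 f(10,10)=1
t=11: f(11,-3)=165 f(11,-1)=407 f(11,1)=451 f(11,3)=329 f(11,5)=165 f(11,7)=55 f(11,9)=11 f(11,11)=1
t=12: f(12,-2)=572 f(12,0)=858 f(12,2)=780 f(12,4)=494 f(12,6)=220 f(12,8)=66 f(12,10)=12 f(12,12)=1
t=13: f(13,-3)=572 f(13,-1)=1430 f(13,1)=1638 f(13,3)=1274 f(13,5)=714 f(13,7)=286 f(13,9)=78 f(13,11)=13 f(13,13)=1
t=14: f(14,-2)=2002 f(14,0)=3068 f(14,2)=2912 f(14,4)=1988 f(14,6)=1000 f(14,8)=364 f(14,10)=91 f(14,12)=14 f(14,14)=1
t=15: f(15,-3)=2002 f(15,-1)=5070 f(15,1)=5980 f(15,3)=4900 f(15,5)=2988 f(15,7)=1364 f(15,9)=455 f(15,11)=105 f(15,13)=15 f(15,15)=1
t=16: f(16,-2)=7072 f(16,0)=11050 f(16,2)=10880 f(16,4)=7888 f(16,6)=4352 f(16,8)=1819 f(16,10)=560 f(16,12)=120 f(16,14)=16 f(16,16)=1
t=17: f(17,-3)=7072 f(17,-1)=18122 f(17,1)=21930 f(17,3)=18768 f(17,5)=12240 f(17,7)=6171 f(17,9)=2379 f(17,11)=680 f(17,13)=136 f(17,15)=17 f(17,17)=1
t=18: f(18,-2)=25194 f(18,0)=40052 f(18,2)=40698 f(18,4)=31008 f(18,6)=18411 f(18,8)=8550 f(18,10)=3059 f(18,12)=816 f(18,14)=153 f(18,16)=18 f(18,18)=1
t=19: f(19,-3)=25194 f(19,-1)=65246 f(19,1)=80750 f(19,3)=71706 f(19,5)=49419 f(19,7)=26961 f(19,9)=11609 f(19,11)=3875 f(19,13)=969 f(19,15)=171 f(19,17)=19 f(19,19)=1
t=20: f(20,-2)=90440 f(20,0)=145996 f(20,2)=152456 f(20,4)=121125 f(20,6)=76380 f(20,8)=38570 f(20,10)=15484 f(20,12)=4844 f(20,14)=1140 f(20,16)=190 f(20,18)=20 f(20,20)=1
Σ_s f(20,s) = 646646
P = 646646/1048576 = 323323/524288

Answer: 323323/524288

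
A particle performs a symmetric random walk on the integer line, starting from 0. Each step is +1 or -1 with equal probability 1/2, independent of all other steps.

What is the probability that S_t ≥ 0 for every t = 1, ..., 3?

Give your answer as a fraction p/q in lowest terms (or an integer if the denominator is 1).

Let f(t,s) = #length-t paths at position s with S_1..S_t all ≥ 0.
f(t,s) = f(t-1,s-1) + f(t-1,s+1) for s ≥ 0; f(t,s) = 0 for s < 0.
t=0: f(0,0)=1
t=1: f(1,1)=1
t=2: f(2,0)=1 f(2,2)=1
t=3: f(3,1)=2 f(3,3)=1
Σ_s f(3,s) = 3
P = 3/8 = 3/8

Answer: 3/8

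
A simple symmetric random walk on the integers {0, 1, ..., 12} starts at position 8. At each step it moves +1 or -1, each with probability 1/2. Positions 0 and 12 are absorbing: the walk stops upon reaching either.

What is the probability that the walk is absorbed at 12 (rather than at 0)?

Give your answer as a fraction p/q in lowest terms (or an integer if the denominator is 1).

Symmetric walk (p = 1/2): the harmonic-function argument gives P(hit 12 before 0 | start at 8) = a/N.
P = 8/12 = 2/3

Answer: 2/3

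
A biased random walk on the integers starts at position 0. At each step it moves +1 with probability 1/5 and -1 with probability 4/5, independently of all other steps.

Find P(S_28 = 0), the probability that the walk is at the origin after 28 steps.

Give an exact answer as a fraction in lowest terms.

To be at 0 after 28 steps: need exactly 14 steps of +1 and 14 of -1.
Number of such sequences: C(28,14) = 40116600
Each has probability (1/5)^14 · (4/5)^14 = 268435456/37252902984619140625
P = 40116600 · 268435456/37252902984619140625 = 430748712566784/1490116119384765625

Answer: 430748712566784/1490116119384765625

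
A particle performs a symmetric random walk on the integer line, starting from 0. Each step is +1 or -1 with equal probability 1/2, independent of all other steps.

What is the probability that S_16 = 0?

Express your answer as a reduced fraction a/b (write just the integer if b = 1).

To return to 0 after 16 steps: need exactly 8 steps of +1 and 8 of -1.
Favorable paths: C(16,8) = 12870
Total paths: 2^16 = 65536
P = 12870/65536 = 6435/32768

Answer: 6435/32768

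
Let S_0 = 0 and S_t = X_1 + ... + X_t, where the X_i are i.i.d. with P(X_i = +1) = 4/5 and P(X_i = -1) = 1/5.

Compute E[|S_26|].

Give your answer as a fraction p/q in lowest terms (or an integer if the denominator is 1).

S_26 takes values m ≡ 0 (mod 2) with |m| ≤ 26; P(S_26=m) = C(26,(26+m)/2) · (4/5)^((26+m)/2) · (1/5)^((26-m)/2).
Distribution: P(S=-26)=1/1490116119384765625, P(S=-24)=104/1490116119384765625, P(S=-22)=208/59604644775390625, P(S=-20)=6656/59604644775390625, P(S=-18)=153088/59604644775390625, P(S=-16)=13471744/298023223876953125, P(S=-14)=188604416/298023223876953125, P(S=-12)=431095808/59604644775390625, P(S=-10)=4095410176/59604644775390625, P(S=-8)=32763281408/59604644775390625, P(S=-6)=1113951567872/298023223876953125, P(S=-4)=6481172758528/298023223876953125, P(S=-2)=6481172758528/59604644775390625, P(S=0)=27918898036736/59604644775390625, P(S=2)=103698764136448/59604644775390625, P(S=4)=1659180226183168/298023223876953125, P(S=6)=4562745622003712/298023223876953125, P(S=8)=2147174410354688/59604644775390625, P(S=10)=4294348820709376/59604644775390625, P(S=12)=7232587487510528/59604644775390625, P(S=14)=50628112412573696/298023223876953125, P(S=16)=57860699900084224/298023223876953125, P(S=18)=10520127254560768/59604644775390625, P(S=20)=7318349394477056/59604644775390625, P(S=22)=3659174697238528/59604644775390625, P(S=24)=29273397577908224/1490116119384765625, P(S=26)=4503599627370496/1490116119384765625
E[|S_26|] = Σ_m |m|·P(S_26=m) = 23246801104062512314/1490116119384765625

Answer: 23246801104062512314/1490116119384765625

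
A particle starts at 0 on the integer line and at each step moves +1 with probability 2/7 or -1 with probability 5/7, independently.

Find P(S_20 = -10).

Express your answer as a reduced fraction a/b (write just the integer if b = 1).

Answer: 15140625000000000/79792266297612001

Derivation:
To reach position -10 after 20 steps: need 5 steps of +1 and 15 steps of -1.
Number of such sequences: C(20,5) = 15504
Each has probability (2/7)^5 · (5/7)^15 = 976562500000/79792266297612001
P = 15504 · 976562500000/79792266297612001 = 15140625000000000/79792266297612001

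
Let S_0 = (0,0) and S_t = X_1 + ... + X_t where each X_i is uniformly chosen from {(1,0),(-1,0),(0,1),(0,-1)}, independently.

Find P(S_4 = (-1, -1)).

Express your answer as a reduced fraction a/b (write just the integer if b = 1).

Let h be the number of horizontal steps (so 4-h are vertical). To end at (-1,-1) need (h-1)/2 right-steps and ((4-h)-1)/2 up-steps.
Sum over h with 1 ≤ h ≤ 3, h ≡ 1 (mod 2), 4-h ≡ 1 (mod 2):
h=1: C(4,1)·C(1,0)·C(3,1) = 4·1·3 = 12
h=3: C(4,3)·C(3,1)·C(1,0) = 4·3·1 = 12
Total favorable: 24
Total paths: 4^4 = 256
P = 24/256 = 3/32

Answer: 3/32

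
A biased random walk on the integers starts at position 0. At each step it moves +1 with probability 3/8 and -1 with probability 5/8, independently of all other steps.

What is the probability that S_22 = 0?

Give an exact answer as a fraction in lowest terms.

Answer: 762726821923828125/9223372036854775808

Derivation:
To be at 0 after 22 steps: need exactly 11 steps of +1 and 11 of -1.
Number of such sequences: C(22,11) = 705432
Each has probability (3/8)^11 · (5/8)^11 = 8649755859375/73786976294838206464
P = 705432 · 8649755859375/73786976294838206464 = 762726821923828125/9223372036854775808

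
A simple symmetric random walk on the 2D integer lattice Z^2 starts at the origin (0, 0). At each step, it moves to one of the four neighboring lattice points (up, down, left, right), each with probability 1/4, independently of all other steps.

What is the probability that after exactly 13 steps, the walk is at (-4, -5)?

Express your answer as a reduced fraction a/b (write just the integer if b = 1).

Answer: 16731/8388608

Derivation:
Let h be the number of horizontal steps (so 13-h are vertical). To end at (-4,-5) need (h-4)/2 right-steps and ((13-h)-5)/2 up-steps.
Sum over h with 4 ≤ h ≤ 8, h ≡ 0 (mod 2), 13-h ≡ 1 (mod 2):
h=4: C(13,4)·C(4,0)·C(9,2) = 715·1·36 = 25740
h=6: C(13,6)·C(6,1)·C(7,1) = 1716·6·7 = 72072
h=8: C(13,8)·C(8,2)·C(5,0) = 1287·28·1 = 36036
Total favorable: 133848
Total paths: 4^13 = 67108864
P = 133848/67108864 = 16731/8388608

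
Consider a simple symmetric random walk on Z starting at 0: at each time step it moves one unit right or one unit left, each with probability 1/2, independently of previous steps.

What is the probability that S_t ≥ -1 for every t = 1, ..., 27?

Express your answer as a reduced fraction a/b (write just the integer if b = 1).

Let f(t,s) = #length-t paths at position s with S_1..S_t all ≥ -1.
f(t,s) = f(t-1,s-1) + f(t-1,s+1) for s ≥ -1; f(t,s) = 0 for s < -1.
t=0: f(0,0)=1
t=1: f(1,-1)=1 f(1,1)=1
t=2: f(2,0)=2 f(2,2)=1
t=3: f(3,-1)=2 f(3,1)=3 f(3,3)=1
t=4: f(4,0)=5 f(4,2)=4 f(4,4)=1
t=5: f(5,-1)=5 f(5,1)=9 f(5,3)=5 f(5,5)=1
t=6: f(6,0)=14 f(6,2)=14 f(6,4)=6 f(6,6)=1
t=7: f(7,-1)=14 f(7,1)=28 f(7,3)=20 f(7,5)=7 f(7,7)=1
t=8: f(8,0)=42 f(8,2)=48 f(8,4)=27 f(8,6)=8 f(8,8)=1
t=9: f(9,-1)=42 f(9,1)=90 f(9,3)=75 f(9,5)=35 f(9,7)=9 f(9,9)=1
t=10: f(10,0)=132 f(10,2)=165 f(10,4)=110 f(10,6)=44 f(10,8)=10 f(10,10)=1
t=11: f(11,-1)=132 f(11,1)=297 f(11,3)=275 f(11,5)=154 f(11,7)=54 f(11,9)=11 f(11,11)=1
t=12: f(12,0)=429 f(12,2)=572 f(12,4)=429 f(12,6)=208 f(12,8)=65 f(12,10)=12 f(12,12)=1
t=13: f(13,-1)=429 f(13,1)=1001 f(13,3)=1001 f(13,5)=637 f(13,7)=273 f(13,9)=77 f(13,11)=13 f(13,13)=1
t=14: f(14,0)=1430 f(14,2)=2002 f(14,4)=1638 f(14,6)=910 f(14,8)=350 f(14,10)=90 f(14,12)=14 f(14,14)=1
t=15: f(15,-1)=1430 f(15,1)=3432 f(15,3)=3640 f(15,5)=2548 f(15,7)=1260 f(15,9)=440 f(15,11)=104 f(15,13)=15 f(15,15)=1
t=16: f(16,0)=4862 f(16,2)=7072 f(16,4)=6188 f(16,6)=3808 f(16,8)=1700 f(16,10)=544 f(16,12)=119 f(16,14)=16 f(16,16)=1
t=17: f(17,-1)=4862 f(17,1)=11934 f(17,3)=13260 f(17,5)=9996 f(17,7)=5508 f(17,9)=2244 f(17,11)=663 f(17,13)=135 f(17,15)=17 f(17,17)=1
t=18: f(18,0)=16796 f(18,2)=25194 f(18,4)=23256 f(18,6)=15504 f(18,8)=7752 f(18,10)=2907 f(18,12)=798 f(18,14)=152 f(18,16)=18 f(18,18)=1
t=19: f(19,-1)=16796 f(19,1)=41990 f(19,3)=48450 f(19,5)=38760 f(19,7)=23256 f(19,9)=10659 f(19,11)=3705 f(19,13)=950 f(19,15)=170 f(19,17)=19 f(19,19)=1
t=20: f(20,0)=58786 f(20,2)=90440 f(20,4)=87210 f(20,6)=62016 f(20,8)=33915 f(20,10)=14364 f(20,12)=4655 f(20,14)=1120 f(20,16)=189 f(20,18)=20 f(20,20)=1
t=21: f(21,-1)=58786 f(21,1)=149226 f(21,3)=177650 f(21,5)=149226 f(21,7)=95931 f(21,9)=48279 f(21,11)=19019 f(21,13)=5775 f(21,15)=1309 f(21,17)=209 f(21,19)=21 f(21,21)=1
t=22: f(22,0)=208012 f(22,2)=326876 f(22,4)=326876 f(22,6)=245157 f(22,8)=144210 f(22,10)=67298 f(22,12)=24794 f(22,14)=7084 f(22,16)=1518 f(22,18)=230 f(22,20)=22 f(22,22)=1
t=23: f(23,-1)=208012 f(23,1)=534888 f(23,3)=653752 f(23,5)=572033 f(23,7)=389367 f(23,9)=211508 f(23,11)=92092 f(23,13)=31878 f(23,15)=8602 f(23,17)=1748 f(23,19)=252 f(23,21)=23 f(23,23)=1
t=24: f(24,0)=742900 f(24,2)=1188640 f(24,4)=1225785 f(24,6)=961400 f(24,8)=600875 f(24,10)=303600 f(24,12)=123970 f(24,14)=40480 f(24,16)=10350 f(24,18)=2000 f(24,20)=275 f(24,22)=24 f(24,24)=1
t=25: f(25,-1)=742900 f(25,1)=1931540 f(25,3)=2414425 f(25,5)=2187185 f(25,7)=1562275 f(25,9)=904475 f(25,11)=427570 f(25,13)=164450 f(25,15)=50830 f(25,17)=12350 f(25,19)=2275 f(25,21)=299 f(25,23)=25 f(25,25)=1
t=26: f(26,0)=2674440 f(26,2)=4345965 f(26,4)=4601610 f(26,6)=3749460 f(26,8)=2466750 f(26,10)=1332045 f(26,12)=592020 f(26,14)=215280 f(26,16)=63180 f(26,18)=14625 f(26,20)=2574 f(26,22)=324 f(26,24)=26 f(26,26)=1
t=27: f(27,-1)=2674440 f(27,1)=7020405 f(27,3)=8947575 f(27,5)=8351070 f(27,7)=6216210 f(27,9)=3798795 f(27,11)=1924065 f(27,13)=807300 f(27,15)=278460 f(27,17)=77805 f(27,19)=17199 f(27,21)=2898 f(27,23)=350 f(27,25)=27 f(27,27)=1
Σ_s f(27,s) = 40116600
P = 40116600/134217728 = 5014575/16777216

Answer: 5014575/16777216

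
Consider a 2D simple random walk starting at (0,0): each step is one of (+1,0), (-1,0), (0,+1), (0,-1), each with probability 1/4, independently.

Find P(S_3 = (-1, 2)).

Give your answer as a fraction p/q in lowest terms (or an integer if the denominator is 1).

Answer: 3/64

Derivation:
Let h be the number of horizontal steps (so 3-h are vertical). To end at (-1,2) need (h-1)/2 right-steps and ((3-h)+2)/2 up-steps.
Sum over h with 1 ≤ h ≤ 1, h ≡ 1 (mod 2), 3-h ≡ 0 (mod 2):
h=1: C(3,1)·C(1,0)·C(2,2) = 3·1·1 = 3
Total favorable: 3
Total paths: 4^3 = 64
P = 3/64 = 3/64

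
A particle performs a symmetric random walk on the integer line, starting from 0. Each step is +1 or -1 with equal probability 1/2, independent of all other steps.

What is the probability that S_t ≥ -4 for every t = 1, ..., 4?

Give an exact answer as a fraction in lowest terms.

Let f(t,s) = #length-t paths at position s with S_1..S_t all ≥ -4.
f(t,s) = f(t-1,s-1) + f(t-1,s+1) for s ≥ -4; f(t,s) = 0 for s < -4.
t=0: f(0,0)=1
t=1: f(1,-1)=1 f(1,1)=1
t=2: f(2,-2)=1 f(2,0)=2 f(2,2)=1
t=3: f(3,-3)=1 f(3,-1)=3 f(3,1)=3 f(3,3)=1
t=4: f(4,-4)=1 f(4,-2)=4 f(4,0)=6 f(4,2)=4 f(4,4)=1
Σ_s f(4,s) = 16
P = 16/16 = 1

Answer: 1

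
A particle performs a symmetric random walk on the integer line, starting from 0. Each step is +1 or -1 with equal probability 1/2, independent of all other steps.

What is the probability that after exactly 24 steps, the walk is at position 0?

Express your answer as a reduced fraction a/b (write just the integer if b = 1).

To return to 0 after 24 steps: need exactly 12 steps of +1 and 12 of -1.
Favorable paths: C(24,12) = 2704156
Total paths: 2^24 = 16777216
P = 2704156/16777216 = 676039/4194304

Answer: 676039/4194304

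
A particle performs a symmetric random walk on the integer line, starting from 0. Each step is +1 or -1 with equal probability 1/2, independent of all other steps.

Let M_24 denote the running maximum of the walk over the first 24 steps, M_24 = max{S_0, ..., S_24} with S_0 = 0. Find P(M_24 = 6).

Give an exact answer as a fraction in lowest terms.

Answer: 81719/1048576

Derivation:
Let M_24 = max(S_0,...,S_24). Use the reflection principle: for j ≥ 1, #{paths with M_24 ≥ j} = #{S_24 ≥ j} + #{S_24 ≥ j+1}.
By reflection, #{M_24 ≥ 6} = #{S_24 ≥ 6} + #{S_24 ≥ 7} = 2579130 + 1271626 = 3850756.
#{M_24 ≥ 7} = #{S_24 ≥ 7} + #{S_24 ≥ 8} = 1271626 + 1271626 = 2543252.
#{M_24 = 6} = 3850756 - 2543252 = 1307504.
P(M_24 = 6) = 1307504/16777216 = 81719/1048576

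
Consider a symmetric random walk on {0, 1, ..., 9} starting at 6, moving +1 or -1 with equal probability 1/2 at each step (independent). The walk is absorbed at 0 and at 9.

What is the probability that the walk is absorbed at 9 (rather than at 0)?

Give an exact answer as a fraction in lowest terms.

Symmetric walk (p = 1/2): the harmonic-function argument gives P(hit 9 before 0 | start at 6) = a/N.
P = 6/9 = 2/3

Answer: 2/3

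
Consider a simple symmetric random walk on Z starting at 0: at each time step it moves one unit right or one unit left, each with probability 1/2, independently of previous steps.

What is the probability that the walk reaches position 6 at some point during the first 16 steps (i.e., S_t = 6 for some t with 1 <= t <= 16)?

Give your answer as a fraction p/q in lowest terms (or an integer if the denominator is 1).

Answer: 4701/32768

Derivation:
Count via complement. Let g(t,s) = #length-t paths at position s with S_1..S_t all ≠ 6.
g(t,s) = g(t-1,s-1) + g(t-1,s+1) for s ≠ 6; g(t,6) = 0.
t=0: g(0,0)=1
t=1: g(1,-1)=1 g(1,1)=1
t=2: g(2,-2)=1 g(2,0)=2 g(2,2)=1
t=3: g(3,-3)=1 g(3,-1)=3 g(3,1)=3 g(3,3)=1
t=4: g(4,-4)=1 g(4,-2)=4 g(4,0)=6 g(4,2)=4 g(4,4)=1
t=5: g(5,-5)=1 g(5,-3)=5 g(5,-1)=10 g(5,1)=10 g(5,3)=5 g(5,5)=1
t=6: g(6,-6)=1 g(6,-4)=6 g(6,-2)=15 g(6,0)=20 g(6,2)=15 g(6,4)=6
t=7: g(7,-7)=1 g(7,-5)=7 g(7,-3)=21 g(7,-1)=35 g(7,1)=35 g(7,3)=21 g(7,5)=6
t=8: g(8,-8)=1 g(8,-6)=8 g(8,-4)=28 g(8,-2)=56 g(8,0)=70 g(8,2)=56 g(8,4)=27
t=9: g(9,-9)=1 g(9,-7)=9 g(9,-5)=36 g(9,-3)=84 g(9,-1)=126 g(9,1)=126 g(9,3)=83 g(9,5)=27
t=10: g(10,-10)=1 g(10,-8)=10 g(10,-6)=45 g(10,-4)=120 g(10,-2)=210 g(10,0)=252 g(10,2)=209 g(10,4)=110
t=11: g(11,-11)=1 g(11,-9)=11 g(11,-7)=55 g(11,-5)=165 g(11,-3)=330 g(11,-1)=462 g(11,1)=461 g(11,3)=319 g(11,5)=110
t=12: g(12,-12)=1 g(12,-10)=12 g(12,-8)=66 g(12,-6)=220 g(12,-4)=495 g(12,-2)=792 g(12,0)=923 g(12,2)=780 g(12,4)=429
t=13: g(13,-13)=1 g(13,-11)=13 g(13,-9)=78 g(13,-7)=286 g(13,-5)=715 g(13,-3)=1287 g(13,-1)=1715 g(13,1)=1703 g(13,3)=1209 g(13,5)=429
t=14: g(14,-14)=1 g(14,-12)=14 g(14,-10)=91 g(14,-8)=364 g(14,-6)=1001 g(14,-4)=2002 g(14,-2)=3002 g(14,0)=3418 g(14,2)=2912 g(14,4)=1638
t=15: g(15,-15)=1 g(15,-13)=15 g(15,-11)=105 g(15,-9)=455 g(15,-7)=1365 g(15,-5)=3003 g(15,-3)=5004 g(15,-1)=6420 g(15,1)=6330 g(15,3)=4550 g(15,5)=1638
t=16: g(16,-16)=1 g(16,-14)=16 g(16,-12)=120 g(16,-10)=560 g(16,-8)=1820 g(16,-6)=4368 g(16,-4)=8007 g(16,-2)=11424 g(16,0)=12750 g(16,2)=10880 g(16,4)=6188
Paths never hitting 6: Σ_s g(16,s) = 56134
Paths hitting 6: 2^16 - 56134 = 9402
P = 9402/65536 = 4701/32768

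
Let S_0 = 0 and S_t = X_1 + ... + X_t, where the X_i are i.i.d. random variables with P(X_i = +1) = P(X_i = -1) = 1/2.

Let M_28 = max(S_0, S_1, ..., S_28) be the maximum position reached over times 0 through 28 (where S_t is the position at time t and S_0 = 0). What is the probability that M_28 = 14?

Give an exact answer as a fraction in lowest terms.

Let M_28 = max(S_0,...,S_28). Use the reflection principle: for j ≥ 1, #{paths with M_28 ≥ j} = #{S_28 ≥ j} + #{S_28 ≥ j+1}.
By reflection, #{M_28 ≥ 14} = #{S_28 ≥ 14} + #{S_28 ≥ 15} = 1683218 + 499178 = 2182396.
#{M_28 ≥ 15} = #{S_28 ≥ 15} + #{S_28 ≥ 16} = 499178 + 499178 = 998356.
#{M_28 = 14} = 2182396 - 998356 = 1184040.
P(M_28 = 14) = 1184040/268435456 = 148005/33554432

Answer: 148005/33554432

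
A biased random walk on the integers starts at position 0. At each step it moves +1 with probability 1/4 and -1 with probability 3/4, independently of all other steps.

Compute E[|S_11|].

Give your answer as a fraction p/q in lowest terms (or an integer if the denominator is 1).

Answer: 1469105/262144

Derivation:
S_11 takes values m ≡ 1 (mod 2) with |m| ≤ 11; P(S_11=m) = C(11,(11+m)/2) · (1/4)^((11+m)/2) · (3/4)^((11-m)/2).
Distribution: P(S=-11)=177147/4194304, P(S=-9)=649539/4194304, P(S=-7)=1082565/4194304, P(S=-5)=1082565/4194304, P(S=-3)=360855/2097152, P(S=-1)=168399/2097152, P(S=1)=56133/2097152, P(S=3)=13365/2097152, P(S=5)=4455/4194304, P(S=7)=495/4194304, P(S=9)=33/4194304, P(S=11)=1/4194304
E[|S_11|] = Σ_m |m|·P(S_11=m) = 1469105/262144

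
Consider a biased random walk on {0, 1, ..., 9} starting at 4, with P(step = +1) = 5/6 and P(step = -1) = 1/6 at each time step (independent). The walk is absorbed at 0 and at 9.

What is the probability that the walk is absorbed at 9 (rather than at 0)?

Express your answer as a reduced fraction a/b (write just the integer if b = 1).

Answer: 487500/488281

Derivation:
Biased walk: p = 5/6, q = 1/6, r = q/p = 1/5
Gambler's ruin: P(hit 9 before 0 | start at 4) = (1 - r^a)/(1 - r^N)
r^4 = 1/625; r^9 = 1/1953125
P = (1 - 1/625) / (1 - 1/1953125) = 624/625 / 1953124/1953125 = 487500/488281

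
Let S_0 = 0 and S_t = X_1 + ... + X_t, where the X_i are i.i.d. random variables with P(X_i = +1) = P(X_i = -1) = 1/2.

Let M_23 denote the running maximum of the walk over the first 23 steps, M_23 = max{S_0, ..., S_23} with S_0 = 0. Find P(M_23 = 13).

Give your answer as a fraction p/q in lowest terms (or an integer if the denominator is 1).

Let M_23 = max(S_0,...,S_23). Use the reflection principle: for j ≥ 1, #{paths with M_23 ≥ j} = #{S_23 ≥ j} + #{S_23 ≥ j+1}.
By reflection, #{M_23 ≥ 13} = #{S_23 ≥ 13} + #{S_23 ≥ 14} = 44552 + 10903 = 55455.
#{M_23 ≥ 14} = #{S_23 ≥ 14} + #{S_23 ≥ 15} = 10903 + 10903 = 21806.
#{M_23 = 13} = 55455 - 21806 = 33649.
P(M_23 = 13) = 33649/8388608 = 33649/8388608

Answer: 33649/8388608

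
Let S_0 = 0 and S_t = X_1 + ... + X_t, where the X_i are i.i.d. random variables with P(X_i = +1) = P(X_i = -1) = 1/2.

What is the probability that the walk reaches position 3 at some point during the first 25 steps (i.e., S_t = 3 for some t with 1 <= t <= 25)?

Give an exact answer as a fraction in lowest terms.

Answer: 1168527/2097152

Derivation:
Count via complement. Let g(t,s) = #length-t paths at position s with S_1..S_t all ≠ 3.
g(t,s) = g(t-1,s-1) + g(t-1,s+1) for s ≠ 3; g(t,3) = 0.
t=0: g(0,0)=1
t=1: g(1,-1)=1 g(1,1)=1
t=2: g(2,-2)=1 g(2,0)=2 g(2,2)=1
t=3: g(3,-3)=1 g(3,-1)=3 g(3,1)=3
t=4: g(4,-4)=1 g(4,-2)=4 g(4,0)=6 g(4,2)=3
t=5: g(5,-5)=1 g(5,-3)=5 g(5,-1)=10 g(5,1)=9
t=6: g(6,-6)=1 g(6,-4)=6 g(6,-2)=15 g(6,0)=19 g(6,2)=9
t=7: g(7,-7)=1 g(7,-5)=7 g(7,-3)=21 g(7,-1)=34 g(7,1)=28
t=8: g(8,-8)=1 g(8,-6)=8 g(8,-4)=28 g(8,-2)=55 g(8,0)=62 g(8,2)=28
t=9: g(9,-9)=1 g(9,-7)=9 g(9,-5)=36 g(9,-3)=83 g(9,-1)=117 g(9,1)=90
t=10: g(10,-10)=1 g(10,-8)=10 g(10,-6)=45 g(10,-4)=119 g(10,-2)=200 g(10,0)=207 g(10,2)=90
t=11: g(11,-11)=1 g(11,-9)=11 g(11,-7)=55 g(11,-5)=164 g(11,-3)=319 g(11,-1)=407 g(11,1)=297
t=12: g(12,-12)=1 g(12,-10)=12 g(12,-8)=66 g(12,-6)=219 g(12,-4)=483 g(12,-2)=726 g(12,0)=704 g(12,2)=297
t=13: g(13,-13)=1 g(13,-11)=13 g(13,-9)=78 g(13,-7)=285 g(13,-5)=702 g(13,-3)=1209 g(13,-1)=1430 g(13,1)=1001
t=14: g(14,-14)=1 g(14,-12)=14 g(14,-10)=91 g(14,-8)=363 g(14,-6)=987 g(14,-4)=1911 g(14,-2)=2639 g(14,0)=2431 g(14,2)=1001
t=15: g(15,-15)=1 g(15,-13)=15 g(15,-11)=105 g(15,-9)=454 g(15,-7)=1350 g(15,-5)=2898 g(15,-3)=4550 g(15,-1)=5070 g(15,1)=3432
t=16: g(16,-16)=1 g(16,-14)=16 g(16,-12)=120 g(16,-10)=559 g(16,-8)=1804 g(16,-6)=4248 g(16,-4)=7448 g(16,-2)=9620 g(16,0)=8502 g(16,2)=3432
t=17: g(17,-17)=1 g(17,-15)=17 g(17,-13)=136 g(17,-11)=679 g(17,-9)=2363 g(17,-7)=6052 g(17,-5)=11696 g(17,-3)=17068 g(17,-1)=18122 g(17,1)=11934
t=18: g(18,-18)=1 g(18,-16)=18 g(18,-14)=153 g(18,-12)=815 g(18,-10)=3042 g(18,-8)=8415 g(18,-6)=17748 g(18,-4)=28764 g(18,-2)=35190 g(18,0)=30056 g(18,2)=11934
t=19: g(19,-19)=1 g(19,-17)=19 g(19,-15)=171 g(19,-13)=968 g(19,-11)=3857 g(19,-9)=11457 g(19,-7)=26163 g(19,-5)=46512 g(19,-3)=63954 g(19,-1)=65246 g(19,1)=41990
t=20: g(20,-20)=1 g(20,-18)=20 g(20,-16)=190 g(20,-14)=1139 g(20,-12)=4825 g(20,-10)=15314 g(20,-8)=37620 g(20,-6)=72675 g(20,-4)=110466 g(20,-2)=129200 g(20,0)=107236 g(20,2)=41990
t=21: g(21,-21)=1 g(21,-19)=21 g(21,-17)=210 g(21,-15)=1329 g(21,-13)=5964 g(21,-11)=20139 g(21,-9)=52934 g(21,-7)=110295 g(21,-5)=183141 g(21,-3)=239666 g(21,-1)=236436 g(21,1)=149226
t=22: g(22,-22)=1 g(22,-20)=22 g(22,-18)=231 g(22,-16)=1539 g(22,-14)=7293 g(22,-12)=26103 g(22,-10)=73073 g(22,-8)=163229 g(22,-6)=293436 g(22,-4)=422807 g(22,-2)=476102 g(22,0)=385662 g(22,2)=149226
t=23: g(23,-23)=1 g(23,-21)=23 g(23,-19)=253 g(23,-17)=1770 g(23,-15)=8832 g(23,-13)=33396 g(23,-11)=99176 g(23,-9)=236302 g(23,-7)=456665 g(23,-5)=716243 g(23,-3)=898909 g(23,-1)=861764 g(23,1)=534888
t=24: g(24,-24)=1 g(24,-22)=24 g(24,-20)=276 g(24,-18)=2023 g(24,-16)=10602 g(24,-14)=42228 g(24,-12)=132572 g(24,-10)=335478 g(24,-8)=692967 g(24,-6)=1172908 g(24,-4)=1615152 g(24,-2)=1760673 g(24,0)=1396652 g(24,2)=534888
t=25: g(25,-25)=1 g(25,-23)=25 g(25,-21)=300 g(25,-19)=2299 g(25,-17)=12625 g(25,-15)=52830 g(25,-13)=174800 g(25,-11)=468050 g(25,-9)=1028445 g(25,-7)=1865875 g(25,-5)=2788060 g(25,-3)=3375825 g(25,-1)=3157325 g(25,1)=1931540
Paths never hitting 3: Σ_s g(25,s) = 14858000
Paths hitting 3: 2^25 - 14858000 = 18696432
P = 18696432/33554432 = 1168527/2097152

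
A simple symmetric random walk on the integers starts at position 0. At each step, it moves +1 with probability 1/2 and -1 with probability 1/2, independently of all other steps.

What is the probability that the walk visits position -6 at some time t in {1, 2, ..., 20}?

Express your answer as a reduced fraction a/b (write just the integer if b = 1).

Answer: 24805/131072

Derivation:
Count via complement. Let g(t,s) = #length-t paths at position s with S_1..S_t all ≠ -6.
g(t,s) = g(t-1,s-1) + g(t-1,s+1) for s ≠ -6; g(t,-6) = 0.
t=0: g(0,0)=1
t=1: g(1,-1)=1 g(1,1)=1
t=2: g(2,-2)=1 g(2,0)=2 g(2,2)=1
t=3: g(3,-3)=1 g(3,-1)=3 g(3,1)=3 g(3,3)=1
t=4: g(4,-4)=1 g(4,-2)=4 g(4,0)=6 g(4,2)=4 g(4,4)=1
t=5: g(5,-5)=1 g(5,-3)=5 g(5,-1)=10 g(5,1)=10 g(5,3)=5 g(5,5)=1
t=6: g(6,-4)=6 g(6,-2)=15 g(6,0)=20 g(6,2)=15 g(6,4)=6 g(6,6)=1
t=7: g(7,-5)=6 g(7,-3)=21 g(7,-1)=35 g(7,1)=35 g(7,3)=21 g(7,5)=7 g(7,7)=1
t=8: g(8,-4)=27 g(8,-2)=56 g(8,0)=70 g(8,2)=56 g(8,4)=28 g(8,6)=8 g(8,8)=1
t=9: g(9,-5)=27 g(9,-3)=83 g(9,-1)=126 g(9,1)=126 g(9,3)=84 g(9,5)=36 g(9,7)=9 g(9,9)=1
t=10: g(10,-4)=110 g(10,-2)=209 g(10,0)=252 g(10,2)=210 g(10,4)=120 g(10,6)=45 g(10,8)=10 g(10,10)=1
t=11: g(11,-5)=110 g(11,-3)=319 g(11,-1)=461 g(11,1)=462 g(11,3)=330 g(11,5)=165 g(11,7)=55 g(11,9)=11 g(11,11)=1
t=12: g(12,-4)=429 g(12,-2)=780 g(12,0)=923 g(12,2)=792 g(12,4)=495 g(12,6)=220 g(12,8)=66 g(12,10)=12 g(12,12)=1
t=13: g(13,-5)=429 g(13,-3)=1209 g(13,-1)=1703 g(13,1)=1715 g(13,3)=1287 g(13,5)=715 g(13,7)=286 g(13,9)=78 g(13,11)=13 g(13,13)=1
t=14: g(14,-4)=1638 g(14,-2)=2912 g(14,0)=3418 g(14,2)=3002 g(14,4)=2002 g(14,6)=1001 g(14,8)=364 g(14,10)=91 g(14,12)=14 g(14,14)=1
t=15: g(15,-5)=1638 g(15,-3)=4550 g(15,-1)=6330 g(15,1)=6420 g(15,3)=5004 g(15,5)=3003 g(15,7)=1365 g(15,9)=455 g(15,11)=105 g(15,13)=15 g(15,15)=1
t=16: g(16,-4)=6188 g(16,-2)=10880 g(16,0)=12750 g(16,2)=11424 g(16,4)=8007 g(16,6)=4368 g(16,8)=1820 g(16,10)=560 g(16,12)=120 g(16,14)=16 g(16,16)=1
t=17: g(17,-5)=6188 g(17,-3)=17068 g(17,-1)=23630 g(17,1)=24174 g(17,3)=19431 g(17,5)=12375 g(17,7)=6188 g(17,9)=2380 g(17,11)=680 g(17,13)=136 g(17,15)=17 g(17,17)=1
t=18: g(18,-4)=23256 g(18,-2)=40698 g(18,0)=47804 g(18,2)=43605 g(18,4)=31806 g(18,6)=18563 g(18,8)=8568 g(18,10)=3060 g(18,12)=816 g(18,14)=153 g(18,16)=18 g(18,18)=1
t=19: g(19,-5)=23256 g(19,-3)=63954 g(19,-1)=88502 g(19,1)=91409 g(19,3)=75411 g(19,5)=50369 g(19,7)=27131 g(19,9)=11628 g(19,11)=3876 g(19,13)=969 g(19,15)=171 g(19,17)=19 g(19,19)=1
t=20: g(20,-4)=87210 g(20,-2)=152456 g(20,0)=179911 g(20,2)=166820 g(20,4)=125780 g(20,6)=77500 g(20,8)=38759 g(20,10)=15504 g(20,12)=4845 g(20,14)=1140 g(20,16)=190 g(20,18)=20 g(20,20)=1
Paths never hitting -6: Σ_s g(20,s) = 850136
Paths hitting -6: 2^20 - 850136 = 198440
P = 198440/1048576 = 24805/131072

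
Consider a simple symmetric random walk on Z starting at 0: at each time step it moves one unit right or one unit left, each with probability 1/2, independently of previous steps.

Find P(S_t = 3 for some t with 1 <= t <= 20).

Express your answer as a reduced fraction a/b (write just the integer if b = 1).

Answer: 131975/262144

Derivation:
Count via complement. Let g(t,s) = #length-t paths at position s with S_1..S_t all ≠ 3.
g(t,s) = g(t-1,s-1) + g(t-1,s+1) for s ≠ 3; g(t,3) = 0.
t=0: g(0,0)=1
t=1: g(1,-1)=1 g(1,1)=1
t=2: g(2,-2)=1 g(2,0)=2 g(2,2)=1
t=3: g(3,-3)=1 g(3,-1)=3 g(3,1)=3
t=4: g(4,-4)=1 g(4,-2)=4 g(4,0)=6 g(4,2)=3
t=5: g(5,-5)=1 g(5,-3)=5 g(5,-1)=10 g(5,1)=9
t=6: g(6,-6)=1 g(6,-4)=6 g(6,-2)=15 g(6,0)=19 g(6,2)=9
t=7: g(7,-7)=1 g(7,-5)=7 g(7,-3)=21 g(7,-1)=34 g(7,1)=28
t=8: g(8,-8)=1 g(8,-6)=8 g(8,-4)=28 g(8,-2)=55 g(8,0)=62 g(8,2)=28
t=9: g(9,-9)=1 g(9,-7)=9 g(9,-5)=36 g(9,-3)=83 g(9,-1)=117 g(9,1)=90
t=10: g(10,-10)=1 g(10,-8)=10 g(10,-6)=45 g(10,-4)=119 g(10,-2)=200 g(10,0)=207 g(10,2)=90
t=11: g(11,-11)=1 g(11,-9)=11 g(11,-7)=55 g(11,-5)=164 g(11,-3)=319 g(11,-1)=407 g(11,1)=297
t=12: g(12,-12)=1 g(12,-10)=12 g(12,-8)=66 g(12,-6)=219 g(12,-4)=483 g(12,-2)=726 g(12,0)=704 g(12,2)=297
t=13: g(13,-13)=1 g(13,-11)=13 g(13,-9)=78 g(13,-7)=285 g(13,-5)=702 g(13,-3)=1209 g(13,-1)=1430 g(13,1)=1001
t=14: g(14,-14)=1 g(14,-12)=14 g(14,-10)=91 g(14,-8)=363 g(14,-6)=987 g(14,-4)=1911 g(14,-2)=2639 g(14,0)=2431 g(14,2)=1001
t=15: g(15,-15)=1 g(15,-13)=15 g(15,-11)=105 g(15,-9)=454 g(15,-7)=1350 g(15,-5)=2898 g(15,-3)=4550 g(15,-1)=5070 g(15,1)=3432
t=16: g(16,-16)=1 g(16,-14)=16 g(16,-12)=120 g(16,-10)=559 g(16,-8)=1804 g(16,-6)=4248 g(16,-4)=7448 g(16,-2)=9620 g(16,0)=8502 g(16,2)=3432
t=17: g(17,-17)=1 g(17,-15)=17 g(17,-13)=136 g(17,-11)=679 g(17,-9)=2363 g(17,-7)=6052 g(17,-5)=11696 g(17,-3)=17068 g(17,-1)=18122 g(17,1)=11934
t=18: g(18,-18)=1 g(18,-16)=18 g(18,-14)=153 g(18,-12)=815 g(18,-10)=3042 g(18,-8)=8415 g(18,-6)=17748 g(18,-4)=28764 g(18,-2)=35190 g(18,0)=30056 g(18,2)=11934
t=19: g(19,-19)=1 g(19,-17)=19 g(19,-15)=171 g(19,-13)=968 g(19,-11)=3857 g(19,-9)=11457 g(19,-7)=26163 g(19,-5)=46512 g(19,-3)=63954 g(19,-1)=65246 g(19,1)=41990
t=20: g(20,-20)=1 g(20,-18)=20 g(20,-16)=190 g(20,-14)=1139 g(20,-12)=4825 g(20,-10)=15314 g(20,-8)=37620 g(20,-6)=72675 g(20,-4)=110466 g(20,-2)=129200 g(20,0)=107236 g(20,2)=41990
Paths never hitting 3: Σ_s g(20,s) = 520676
Paths hitting 3: 2^20 - 520676 = 527900
P = 527900/1048576 = 131975/262144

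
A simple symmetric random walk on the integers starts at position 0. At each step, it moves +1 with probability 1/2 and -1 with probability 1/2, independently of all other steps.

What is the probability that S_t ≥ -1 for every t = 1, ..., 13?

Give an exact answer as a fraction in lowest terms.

Let f(t,s) = #length-t paths at position s with S_1..S_t all ≥ -1.
f(t,s) = f(t-1,s-1) + f(t-1,s+1) for s ≥ -1; f(t,s) = 0 for s < -1.
t=0: f(0,0)=1
t=1: f(1,-1)=1 f(1,1)=1
t=2: f(2,0)=2 f(2,2)=1
t=3: f(3,-1)=2 f(3,1)=3 f(3,3)=1
t=4: f(4,0)=5 f(4,2)=4 f(4,4)=1
t=5: f(5,-1)=5 f(5,1)=9 f(5,3)=5 f(5,5)=1
t=6: f(6,0)=14 f(6,2)=14 f(6,4)=6 f(6,6)=1
t=7: f(7,-1)=14 f(7,1)=28 f(7,3)=20 f(7,5)=7 f(7,7)=1
t=8: f(8,0)=42 f(8,2)=48 f(8,4)=27 f(8,6)=8 f(8,8)=1
t=9: f(9,-1)=42 f(9,1)=90 f(9,3)=75 f(9,5)=35 f(9,7)=9 f(9,9)=1
t=10: f(10,0)=132 f(10,2)=165 f(10,4)=110 f(10,6)=44 f(10,8)=10 f(10,10)=1
t=11: f(11,-1)=132 f(11,1)=297 f(11,3)=275 f(11,5)=154 f(11,7)=54 f(11,9)=11 f(11,11)=1
t=12: f(12,0)=429 f(12,2)=572 f(12,4)=429 f(12,6)=208 f(12,8)=65 f(12,10)=12 f(12,12)=1
t=13: f(13,-1)=429 f(13,1)=1001 f(13,3)=1001 f(13,5)=637 f(13,7)=273 f(13,9)=77 f(13,11)=13 f(13,13)=1
Σ_s f(13,s) = 3432
P = 3432/8192 = 429/1024

Answer: 429/1024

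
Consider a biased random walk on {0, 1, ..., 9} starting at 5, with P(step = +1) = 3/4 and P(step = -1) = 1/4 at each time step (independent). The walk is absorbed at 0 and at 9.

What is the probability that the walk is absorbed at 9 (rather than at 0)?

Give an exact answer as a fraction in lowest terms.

Answer: 9801/9841

Derivation:
Biased walk: p = 3/4, q = 1/4, r = q/p = 1/3
Gambler's ruin: P(hit 9 before 0 | start at 5) = (1 - r^a)/(1 - r^N)
r^5 = 1/243; r^9 = 1/19683
P = (1 - 1/243) / (1 - 1/19683) = 242/243 / 19682/19683 = 9801/9841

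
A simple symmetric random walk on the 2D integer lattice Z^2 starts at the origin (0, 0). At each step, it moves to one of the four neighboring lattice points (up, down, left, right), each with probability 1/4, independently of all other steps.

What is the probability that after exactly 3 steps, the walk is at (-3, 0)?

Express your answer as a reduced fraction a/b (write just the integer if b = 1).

Answer: 1/64

Derivation:
Let h be the number of horizontal steps (so 3-h are vertical). To end at (-3,0) need (h-3)/2 right-steps and ((3-h)+0)/2 up-steps.
Sum over h with 3 ≤ h ≤ 3, h ≡ 1 (mod 2), 3-h ≡ 0 (mod 2):
h=3: C(3,3)·C(3,0)·C(0,0) = 1·1·1 = 1
Total favorable: 1
Total paths: 4^3 = 64
P = 1/64 = 1/64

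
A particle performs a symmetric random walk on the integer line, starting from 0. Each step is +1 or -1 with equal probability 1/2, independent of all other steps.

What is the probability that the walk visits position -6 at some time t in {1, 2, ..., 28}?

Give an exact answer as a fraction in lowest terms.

Count via complement. Let g(t,s) = #length-t paths at position s with S_1..S_t all ≠ -6.
g(t,s) = g(t-1,s-1) + g(t-1,s+1) for s ≠ -6; g(t,-6) = 0.
t=0: g(0,0)=1
t=1: g(1,-1)=1 g(1,1)=1
t=2: g(2,-2)=1 g(2,0)=2 g(2,2)=1
t=3: g(3,-3)=1 g(3,-1)=3 g(3,1)=3 g(3,3)=1
t=4: g(4,-4)=1 g(4,-2)=4 g(4,0)=6 g(4,2)=4 g(4,4)=1
t=5: g(5,-5)=1 g(5,-3)=5 g(5,-1)=10 g(5,1)=10 g(5,3)=5 g(5,5)=1
t=6: g(6,-4)=6 g(6,-2)=15 g(6,0)=20 g(6,2)=15 g(6,4)=6 g(6,6)=1
t=7: g(7,-5)=6 g(7,-3)=21 g(7,-1)=35 g(7,1)=35 g(7,3)=21 g(7,5)=7 g(7,7)=1
t=8: g(8,-4)=27 g(8,-2)=56 g(8,0)=70 g(8,2)=56 g(8,4)=28 g(8,6)=8 g(8,8)=1
t=9: g(9,-5)=27 g(9,-3)=83 g(9,-1)=126 g(9,1)=126 g(9,3)=84 g(9,5)=36 g(9,7)=9 g(9,9)=1
t=10: g(10,-4)=110 g(10,-2)=209 g(10,0)=252 g(10,2)=210 g(10,4)=120 g(10,6)=45 g(10,8)=10 g(10,10)=1
t=11: g(11,-5)=110 g(11,-3)=319 g(11,-1)=461 g(11,1)=462 g(11,3)=330 g(11,5)=165 g(11,7)=55 g(11,9)=11 g(11,11)=1
t=12: g(12,-4)=429 g(12,-2)=780 g(12,0)=923 g(12,2)=792 g(12,4)=495 g(12,6)=220 g(12,8)=66 g(12,10)=12 g(12,12)=1
t=13: g(13,-5)=429 g(13,-3)=1209 g(13,-1)=1703 g(13,1)=1715 g(13,3)=1287 g(13,5)=715 g(13,7)=286 g(13,9)=78 g(13,11)=13 g(13,13)=1
t=14: g(14,-4)=1638 g(14,-2)=2912 g(14,0)=3418 g(14,2)=3002 g(14,4)=2002 g(14,6)=1001 g(14,8)=364 g(14,10)=91 g(14,12)=14 g(14,14)=1
t=15: g(15,-5)=1638 g(15,-3)=4550 g(15,-1)=6330 g(15,1)=6420 g(15,3)=5004 g(15,5)=3003 g(15,7)=1365 g(15,9)=455 g(15,11)=105 g(15,13)=15 g(15,15)=1
t=16: g(16,-4)=6188 g(16,-2)=10880 g(16,0)=12750 g(16,2)=11424 g(16,4)=8007 g(16,6)=4368 g(16,8)=1820 g(16,10)=560 g(16,12)=120 g(16,14)=16 g(16,16)=1
t=17: g(17,-5)=6188 g(17,-3)=17068 g(17,-1)=23630 g(17,1)=24174 g(17,3)=19431 g(17,5)=12375 g(17,7)=6188 g(17,9)=2380 g(17,11)=680 g(17,13)=136 g(17,15)=17 g(17,17)=1
t=18: g(18,-4)=23256 g(18,-2)=40698 g(18,0)=47804 g(18,2)=43605 g(18,4)=31806 g(18,6)=18563 g(18,8)=8568 g(18,10)=3060 g(18,12)=816 g(18,14)=153 g(18,16)=18 g(18,18)=1
t=19: g(19,-5)=23256 g(19,-3)=63954 g(19,-1)=88502 g(19,1)=91409 g(19,3)=75411 g(19,5)=50369 g(19,7)=27131 g(19,9)=11628 g(19,11)=3876 g(19,13)=969 g(19,15)=171 g(19,17)=19 g(19,19)=1
t=20: g(20,-4)=87210 g(20,-2)=152456 g(20,0)=179911 g(20,2)=166820 g(20,4)=125780 g(20,6)=77500 g(20,8)=38759 g(20,10)=15504 g(20,12)=4845 g(20,14)=1140 g(20,16)=190 g(20,18)=20 g(20,20)=1
t=21: g(21,-5)=87210 g(21,-3)=239666 g(21,-1)=332367 g(21,1)=346731 g(21,3)=292600 g(21,5)=203280 g(21,7)=116259 g(21,9)=54263 g(21,11)=20349 g(21,13)=5985 g(21,15)=1330 g(21,17)=210 g(21,19)=21 g(21,21)=1
t=22: g(22,-4)=326876 g(22,-2)=572033 g(22,0)=679098 g(22,2)=639331 g(22,4)=495880 g(22,6)=319539 g(22,8)=170522 g(22,10)=74612 g(22,12)=26334 g(22,14)=7315 g(22,16)=1540 g(22,18)=231 g(22,20)=22 g(22,22)=1
t=23: g(23,-5)=326876 g(23,-3)=898909 g(23,-1)=1251131 g(23,1)=1318429 g(23,3)=1135211 g(23,5)=815419 g(23,7)=490061 g(23,9)=245134 g(23,11)=100946 g(23,13)=33649 g(23,15)=8855 g(23,17)=1771 g(23,19)=253 g(23,21)=23 g(23,23)=1
t=24: g(24,-4)=1225785 g(24,-2)=2150040 g(24,0)=2569560 g(24,2)=2453640 g(24,4)=1950630 g(24,6)=1305480 g(24,8)=735195 g(24,10)=346080 g(24,12)=134595 g(24,14)=42504 g(24,16)=10626 g(24,18)=2024 g(24,20)=276 g(24,22)=24 g(24,24)=1
t=25: g(25,-5)=1225785 g(25,-3)=3375825 g(25,-1)=4719600 g(25,1)=5023200 g(25,3)=4404270 g(25,5)=3256110 g(25,7)=2040675 g(25,9)=1081275 g(25,11)=480675 g(25,13)=177099 g(25,15)=53130 g(25,17)=12650 g(25,19)=2300 g(25,21)=300 g(25,23)=25 g(25,25)=1
t=26: g(26,-4)=4601610 g(26,-2)=8095425 g(26,0)=9742800 g(26,2)=9427470 g(26,4)=7660380 g(26,6)=5296785 g(26,8)=3121950 g(26,10)=1561950 g(26,12)=657774 g(26,14)=230229 g(26,16)=65780 g(26,18)=14950 g(26,20)=2600 g(26,22)=325 g(26,24)=26 g(26,26)=1
t=27: g(27,-5)=4601610 g(27,-3)=12697035 g(27,-1)=17838225 g(27,1)=19170270 g(27,3)=17087850 g(27,5)=12957165 g(27,7)=8418735 g(27,9)=4683900 g(27,11)=2219724 g(27,13)=888003 g(27,15)=296009 g(27,17)=80730 g(27,19)=17550 g(27,21)=2925 g(27,23)=351 g(27,25)=27 g(27,27)=1
t=28: g(28,-4)=17298645 g(28,-2)=30535260 g(28,0)=37008495 g(28,2)=36258120 g(28,4)=30045015 g(28,6)=21375900 g(28,8)=13102635 g(28,10)=6903624 g(28,12)=3107727 g(28,14)=1184012 g(28,16)=376739 g(28,18)=98280 g(28,20)=20475 g(28,22)=3276 g(28,24)=378 g(28,26)=28 g(28,28)=1
Paths never hitting -6: Σ_s g(28,s) = 197318610
Paths hitting -6: 2^28 - 197318610 = 71116846
P = 71116846/268435456 = 35558423/134217728

Answer: 35558423/134217728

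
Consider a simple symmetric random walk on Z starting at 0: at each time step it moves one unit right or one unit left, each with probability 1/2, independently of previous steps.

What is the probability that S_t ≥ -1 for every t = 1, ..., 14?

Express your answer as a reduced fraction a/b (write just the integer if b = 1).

Let f(t,s) = #length-t paths at position s with S_1..S_t all ≥ -1.
f(t,s) = f(t-1,s-1) + f(t-1,s+1) for s ≥ -1; f(t,s) = 0 for s < -1.
t=0: f(0,0)=1
t=1: f(1,-1)=1 f(1,1)=1
t=2: f(2,0)=2 f(2,2)=1
t=3: f(3,-1)=2 f(3,1)=3 f(3,3)=1
t=4: f(4,0)=5 f(4,2)=4 f(4,4)=1
t=5: f(5,-1)=5 f(5,1)=9 f(5,3)=5 f(5,5)=1
t=6: f(6,0)=14 f(6,2)=14 f(6,4)=6 f(6,6)=1
t=7: f(7,-1)=14 f(7,1)=28 f(7,3)=20 f(7,5)=7 f(7,7)=1
t=8: f(8,0)=42 f(8,2)=48 f(8,4)=27 f(8,6)=8 f(8,8)=1
t=9: f(9,-1)=42 f(9,1)=90 f(9,3)=75 f(9,5)=35 f(9,7)=9 f(9,9)=1
t=10: f(10,0)=132 f(10,2)=165 f(10,4)=110 f(10,6)=44 f(10,8)=10 f(10,10)=1
t=11: f(11,-1)=132 f(11,1)=297 f(11,3)=275 f(11,5)=154 f(11,7)=54 f(11,9)=11 f(11,11)=1
t=12: f(12,0)=429 f(12,2)=572 f(12,4)=429 f(12,6)=208 f(12,8)=65 f(12,10)=12 f(12,12)=1
t=13: f(13,-1)=429 f(13,1)=1001 f(13,3)=1001 f(13,5)=637 f(13,7)=273 f(13,9)=77 f(13,11)=13 f(13,13)=1
t=14: f(14,0)=1430 f(14,2)=2002 f(14,4)=1638 f(14,6)=910 f(14,8)=350 f(14,10)=90 f(14,12)=14 f(14,14)=1
Σ_s f(14,s) = 6435
P = 6435/16384 = 6435/16384

Answer: 6435/16384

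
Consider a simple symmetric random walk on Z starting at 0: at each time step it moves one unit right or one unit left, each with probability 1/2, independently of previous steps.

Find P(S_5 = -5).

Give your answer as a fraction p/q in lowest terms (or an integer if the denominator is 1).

Answer: 1/32

Derivation:
To reach position -5 after 5 steps: need 0 steps of +1 and 5 of -1.
Favorable paths: C(5,0) = 1
Total paths: 2^5 = 32
P = 1/32 = 1/32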